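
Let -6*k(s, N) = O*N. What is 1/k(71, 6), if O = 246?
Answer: -1/246 ≈ -0.0040650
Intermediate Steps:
k(s, N) = -41*N
1/k(71, 6) = 1/(-41*6) = 1/(-246) = -1/246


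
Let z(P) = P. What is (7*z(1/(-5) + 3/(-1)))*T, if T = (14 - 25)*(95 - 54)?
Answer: 50512/5 ≈ 10102.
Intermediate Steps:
T = -451 (T = -11*41 = -451)
(7*z(1/(-5) + 3/(-1)))*T = (7*(1/(-5) + 3/(-1)))*(-451) = (7*(1*(-⅕) + 3*(-1)))*(-451) = (7*(-⅕ - 3))*(-451) = (7*(-16/5))*(-451) = -112/5*(-451) = 50512/5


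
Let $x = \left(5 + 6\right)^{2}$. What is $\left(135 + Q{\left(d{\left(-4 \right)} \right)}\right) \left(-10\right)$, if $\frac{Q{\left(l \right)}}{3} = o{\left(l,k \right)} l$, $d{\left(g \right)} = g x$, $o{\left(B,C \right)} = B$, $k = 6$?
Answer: $-7029030$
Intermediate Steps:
$x = 121$ ($x = 11^{2} = 121$)
$d{\left(g \right)} = 121 g$ ($d{\left(g \right)} = g 121 = 121 g$)
$Q{\left(l \right)} = 3 l^{2}$ ($Q{\left(l \right)} = 3 l l = 3 l^{2}$)
$\left(135 + Q{\left(d{\left(-4 \right)} \right)}\right) \left(-10\right) = \left(135 + 3 \left(121 \left(-4\right)\right)^{2}\right) \left(-10\right) = \left(135 + 3 \left(-484\right)^{2}\right) \left(-10\right) = \left(135 + 3 \cdot 234256\right) \left(-10\right) = \left(135 + 702768\right) \left(-10\right) = 702903 \left(-10\right) = -7029030$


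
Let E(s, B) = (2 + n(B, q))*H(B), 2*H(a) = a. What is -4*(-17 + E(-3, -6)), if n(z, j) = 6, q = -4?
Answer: 164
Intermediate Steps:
H(a) = a/2
E(s, B) = 4*B (E(s, B) = (2 + 6)*(B/2) = 8*(B/2) = 4*B)
-4*(-17 + E(-3, -6)) = -4*(-17 + 4*(-6)) = -4*(-17 - 24) = -4*(-41) = 164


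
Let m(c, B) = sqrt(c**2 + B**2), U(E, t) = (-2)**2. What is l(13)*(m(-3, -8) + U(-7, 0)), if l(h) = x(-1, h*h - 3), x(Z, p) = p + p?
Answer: 1328 + 332*sqrt(73) ≈ 4164.6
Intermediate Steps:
U(E, t) = 4
x(Z, p) = 2*p
l(h) = -6 + 2*h**2 (l(h) = 2*(h*h - 3) = 2*(h**2 - 3) = 2*(-3 + h**2) = -6 + 2*h**2)
m(c, B) = sqrt(B**2 + c**2)
l(13)*(m(-3, -8) + U(-7, 0)) = (-6 + 2*13**2)*(sqrt((-8)**2 + (-3)**2) + 4) = (-6 + 2*169)*(sqrt(64 + 9) + 4) = (-6 + 338)*(sqrt(73) + 4) = 332*(4 + sqrt(73)) = 1328 + 332*sqrt(73)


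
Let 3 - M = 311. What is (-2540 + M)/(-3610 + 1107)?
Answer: 2848/2503 ≈ 1.1378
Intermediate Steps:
M = -308 (M = 3 - 1*311 = 3 - 311 = -308)
(-2540 + M)/(-3610 + 1107) = (-2540 - 308)/(-3610 + 1107) = -2848/(-2503) = -2848*(-1/2503) = 2848/2503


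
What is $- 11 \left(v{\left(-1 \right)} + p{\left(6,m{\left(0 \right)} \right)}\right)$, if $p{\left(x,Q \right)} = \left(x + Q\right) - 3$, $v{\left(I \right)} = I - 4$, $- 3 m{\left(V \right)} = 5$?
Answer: $\frac{121}{3} \approx 40.333$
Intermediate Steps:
$m{\left(V \right)} = - \frac{5}{3}$ ($m{\left(V \right)} = \left(- \frac{1}{3}\right) 5 = - \frac{5}{3}$)
$v{\left(I \right)} = -4 + I$
$p{\left(x,Q \right)} = -3 + Q + x$ ($p{\left(x,Q \right)} = \left(Q + x\right) - 3 = -3 + Q + x$)
$- 11 \left(v{\left(-1 \right)} + p{\left(6,m{\left(0 \right)} \right)}\right) = - 11 \left(\left(-4 - 1\right) - - \frac{4}{3}\right) = - 11 \left(-5 + \frac{4}{3}\right) = \left(-11\right) \left(- \frac{11}{3}\right) = \frac{121}{3}$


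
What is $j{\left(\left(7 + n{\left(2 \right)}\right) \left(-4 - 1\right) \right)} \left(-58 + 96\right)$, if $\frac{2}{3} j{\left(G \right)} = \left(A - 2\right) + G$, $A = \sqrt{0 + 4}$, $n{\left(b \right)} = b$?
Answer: $-2565$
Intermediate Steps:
$A = 2$ ($A = \sqrt{4} = 2$)
$j{\left(G \right)} = \frac{3 G}{2}$ ($j{\left(G \right)} = \frac{3 \left(\left(2 - 2\right) + G\right)}{2} = \frac{3 \left(0 + G\right)}{2} = \frac{3 G}{2}$)
$j{\left(\left(7 + n{\left(2 \right)}\right) \left(-4 - 1\right) \right)} \left(-58 + 96\right) = \frac{3 \left(7 + 2\right) \left(-4 - 1\right)}{2} \left(-58 + 96\right) = \frac{3 \cdot 9 \left(-5\right)}{2} \cdot 38 = \frac{3}{2} \left(-45\right) 38 = \left(- \frac{135}{2}\right) 38 = -2565$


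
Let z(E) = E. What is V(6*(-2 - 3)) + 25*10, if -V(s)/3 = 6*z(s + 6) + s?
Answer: 772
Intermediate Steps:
V(s) = -108 - 21*s (V(s) = -3*(6*(s + 6) + s) = -3*(6*(6 + s) + s) = -3*((36 + 6*s) + s) = -3*(36 + 7*s) = -108 - 21*s)
V(6*(-2 - 3)) + 25*10 = (-108 - 126*(-2 - 3)) + 25*10 = (-108 - 126*(-5)) + 250 = (-108 - 21*(-30)) + 250 = (-108 + 630) + 250 = 522 + 250 = 772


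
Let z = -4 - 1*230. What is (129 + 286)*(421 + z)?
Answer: 77605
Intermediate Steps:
z = -234 (z = -4 - 230 = -234)
(129 + 286)*(421 + z) = (129 + 286)*(421 - 234) = 415*187 = 77605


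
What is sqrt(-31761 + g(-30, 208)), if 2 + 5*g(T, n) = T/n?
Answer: I*sqrt(2147072590)/260 ≈ 178.22*I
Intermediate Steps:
g(T, n) = -2/5 + T/(5*n) (g(T, n) = -2/5 + (T/n)/5 = -2/5 + T/(5*n))
sqrt(-31761 + g(-30, 208)) = sqrt(-31761 + (1/5)*(-30 - 2*208)/208) = sqrt(-31761 + (1/5)*(1/208)*(-30 - 416)) = sqrt(-31761 + (1/5)*(1/208)*(-446)) = sqrt(-31761 - 223/520) = sqrt(-16515943/520) = I*sqrt(2147072590)/260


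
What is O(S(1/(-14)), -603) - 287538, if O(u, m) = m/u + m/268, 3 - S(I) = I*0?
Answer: -1150965/4 ≈ -2.8774e+5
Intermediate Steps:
S(I) = 3 (S(I) = 3 - I*0 = 3 - 1*0 = 3 + 0 = 3)
O(u, m) = m/268 + m/u (O(u, m) = m/u + m*(1/268) = m/u + m/268 = m/268 + m/u)
O(S(1/(-14)), -603) - 287538 = ((1/268)*(-603) - 603/3) - 287538 = (-9/4 - 603*1/3) - 287538 = (-9/4 - 201) - 287538 = -813/4 - 287538 = -1150965/4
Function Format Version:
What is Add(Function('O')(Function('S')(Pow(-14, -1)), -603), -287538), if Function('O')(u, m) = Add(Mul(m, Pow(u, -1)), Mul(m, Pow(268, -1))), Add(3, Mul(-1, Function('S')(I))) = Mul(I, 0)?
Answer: Rational(-1150965, 4) ≈ -2.8774e+5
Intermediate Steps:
Function('S')(I) = 3 (Function('S')(I) = Add(3, Mul(-1, Mul(I, 0))) = Add(3, Mul(-1, 0)) = Add(3, 0) = 3)
Function('O')(u, m) = Add(Mul(Rational(1, 268), m), Mul(m, Pow(u, -1))) (Function('O')(u, m) = Add(Mul(m, Pow(u, -1)), Mul(m, Rational(1, 268))) = Add(Mul(m, Pow(u, -1)), Mul(Rational(1, 268), m)) = Add(Mul(Rational(1, 268), m), Mul(m, Pow(u, -1))))
Add(Function('O')(Function('S')(Pow(-14, -1)), -603), -287538) = Add(Add(Mul(Rational(1, 268), -603), Mul(-603, Pow(3, -1))), -287538) = Add(Add(Rational(-9, 4), Mul(-603, Rational(1, 3))), -287538) = Add(Add(Rational(-9, 4), -201), -287538) = Add(Rational(-813, 4), -287538) = Rational(-1150965, 4)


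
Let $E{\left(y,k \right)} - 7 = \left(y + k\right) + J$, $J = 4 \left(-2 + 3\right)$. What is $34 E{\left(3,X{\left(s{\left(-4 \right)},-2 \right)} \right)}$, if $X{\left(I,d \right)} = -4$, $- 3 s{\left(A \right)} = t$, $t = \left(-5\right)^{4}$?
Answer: $340$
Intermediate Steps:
$t = 625$
$s{\left(A \right)} = - \frac{625}{3}$ ($s{\left(A \right)} = \left(- \frac{1}{3}\right) 625 = - \frac{625}{3}$)
$J = 4$ ($J = 4 \cdot 1 = 4$)
$E{\left(y,k \right)} = 11 + k + y$ ($E{\left(y,k \right)} = 7 + \left(\left(y + k\right) + 4\right) = 7 + \left(\left(k + y\right) + 4\right) = 7 + \left(4 + k + y\right) = 11 + k + y$)
$34 E{\left(3,X{\left(s{\left(-4 \right)},-2 \right)} \right)} = 34 \left(11 - 4 + 3\right) = 34 \cdot 10 = 340$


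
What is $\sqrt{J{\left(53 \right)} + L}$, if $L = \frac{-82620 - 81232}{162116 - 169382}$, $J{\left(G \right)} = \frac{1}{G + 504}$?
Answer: $\frac{\sqrt{92348982302115}}{2023581} \approx 4.7489$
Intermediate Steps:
$J{\left(G \right)} = \frac{1}{504 + G}$
$L = \frac{81926}{3633}$ ($L = - \frac{163852}{-7266} = \left(-163852\right) \left(- \frac{1}{7266}\right) = \frac{81926}{3633} \approx 22.551$)
$\sqrt{J{\left(53 \right)} + L} = \sqrt{\frac{1}{504 + 53} + \frac{81926}{3633}} = \sqrt{\frac{1}{557} + \frac{81926}{3633}} = \sqrt{\frac{45636415}{2023581}} = \frac{\sqrt{92348982302115}}{2023581}$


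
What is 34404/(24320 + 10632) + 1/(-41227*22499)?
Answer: 7977997505335/8105074093474 ≈ 0.98432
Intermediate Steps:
34404/(24320 + 10632) + 1/(-41227*22499) = 34404/34952 - 1/41227*1/22499 = 34404*(1/34952) - 1/927566273 = 8601/8738 - 1/927566273 = 7977997505335/8105074093474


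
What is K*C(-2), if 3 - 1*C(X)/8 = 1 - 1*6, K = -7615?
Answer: -487360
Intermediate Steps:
C(X) = 64 (C(X) = 24 - 8*(1 - 1*6) = 24 - 8*(1 - 6) = 24 - 8*(-5) = 24 + 40 = 64)
K*C(-2) = -7615*64 = -487360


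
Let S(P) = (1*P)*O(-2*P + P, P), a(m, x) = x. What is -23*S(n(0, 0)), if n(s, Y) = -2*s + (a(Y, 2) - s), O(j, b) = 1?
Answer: -46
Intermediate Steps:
n(s, Y) = 2 - 3*s (n(s, Y) = -2*s + (2 - s) = 2 - 3*s)
S(P) = P (S(P) = (1*P)*1 = P*1 = P)
-23*S(n(0, 0)) = -23*(2 - 3*0) = -23*(2 + 0) = -23*2 = -46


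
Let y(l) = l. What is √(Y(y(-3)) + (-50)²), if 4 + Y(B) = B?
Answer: 3*√277 ≈ 49.930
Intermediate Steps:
Y(B) = -4 + B
√(Y(y(-3)) + (-50)²) = √((-4 - 3) + (-50)²) = √(-7 + 2500) = √2493 = 3*√277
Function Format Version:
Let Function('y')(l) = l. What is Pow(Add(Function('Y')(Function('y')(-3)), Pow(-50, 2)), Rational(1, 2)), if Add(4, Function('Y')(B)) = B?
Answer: Mul(3, Pow(277, Rational(1, 2))) ≈ 49.930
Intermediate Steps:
Function('Y')(B) = Add(-4, B)
Pow(Add(Function('Y')(Function('y')(-3)), Pow(-50, 2)), Rational(1, 2)) = Pow(Add(Add(-4, -3), Pow(-50, 2)), Rational(1, 2)) = Pow(Add(-7, 2500), Rational(1, 2)) = Pow(2493, Rational(1, 2)) = Mul(3, Pow(277, Rational(1, 2)))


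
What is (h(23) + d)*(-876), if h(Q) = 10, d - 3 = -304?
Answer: 254916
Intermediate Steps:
d = -301 (d = 3 - 304 = -301)
(h(23) + d)*(-876) = (10 - 301)*(-876) = -291*(-876) = 254916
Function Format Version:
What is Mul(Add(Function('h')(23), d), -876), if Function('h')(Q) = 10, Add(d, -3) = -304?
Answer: 254916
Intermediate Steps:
d = -301 (d = Add(3, -304) = -301)
Mul(Add(Function('h')(23), d), -876) = Mul(Add(10, -301), -876) = Mul(-291, -876) = 254916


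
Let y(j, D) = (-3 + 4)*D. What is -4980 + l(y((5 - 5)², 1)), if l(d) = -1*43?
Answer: -5023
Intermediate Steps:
y(j, D) = D (y(j, D) = 1*D = D)
l(d) = -43
-4980 + l(y((5 - 5)², 1)) = -4980 - 43 = -5023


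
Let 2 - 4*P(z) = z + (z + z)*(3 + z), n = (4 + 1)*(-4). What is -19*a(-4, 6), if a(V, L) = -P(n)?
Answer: -6251/2 ≈ -3125.5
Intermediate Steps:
n = -20 (n = 5*(-4) = -20)
P(z) = 1/2 - z/4 - z*(3 + z)/2 (P(z) = 1/2 - (z + (z + z)*(3 + z))/4 = 1/2 - (z + (2*z)*(3 + z))/4 = 1/2 - (z + 2*z*(3 + z))/4 = 1/2 + (-z/4 - z*(3 + z)/2) = 1/2 - z/4 - z*(3 + z)/2)
a(V, L) = 329/2 (a(V, L) = -(1/2 - 7/4*(-20) - 1/2*(-20)**2) = -(1/2 + 35 - 1/2*400) = -(1/2 + 35 - 200) = -1*(-329/2) = 329/2)
-19*a(-4, 6) = -19*329/2 = -6251/2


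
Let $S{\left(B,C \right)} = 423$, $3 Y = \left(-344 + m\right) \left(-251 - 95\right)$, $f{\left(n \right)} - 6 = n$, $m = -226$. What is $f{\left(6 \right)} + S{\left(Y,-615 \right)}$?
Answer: $435$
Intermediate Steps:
$f{\left(n \right)} = 6 + n$
$Y = 65740$ ($Y = \frac{\left(-344 - 226\right) \left(-251 - 95\right)}{3} = \frac{\left(-570\right) \left(-346\right)}{3} = \frac{1}{3} \cdot 197220 = 65740$)
$f{\left(6 \right)} + S{\left(Y,-615 \right)} = \left(6 + 6\right) + 423 = 12 + 423 = 435$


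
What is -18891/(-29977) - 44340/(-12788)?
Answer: 392689572/95836469 ≈ 4.0975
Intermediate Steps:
-18891/(-29977) - 44340/(-12788) = -18891*(-1/29977) - 44340*(-1/12788) = 18891/29977 + 11085/3197 = 392689572/95836469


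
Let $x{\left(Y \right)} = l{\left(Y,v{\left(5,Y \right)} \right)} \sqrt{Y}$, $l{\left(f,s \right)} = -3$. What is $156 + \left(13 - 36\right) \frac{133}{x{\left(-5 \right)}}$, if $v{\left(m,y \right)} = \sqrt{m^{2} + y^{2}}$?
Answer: $156 - \frac{3059 i \sqrt{5}}{15} \approx 156.0 - 456.01 i$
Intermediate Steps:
$x{\left(Y \right)} = - 3 \sqrt{Y}$
$156 + \left(13 - 36\right) \frac{133}{x{\left(-5 \right)}} = 156 + \left(13 - 36\right) \frac{133}{\left(-3\right) \sqrt{-5}} = 156 - 23 \frac{133}{\left(-3\right) i \sqrt{5}} = 156 - 23 \cdot 133 \frac{i \sqrt{5}}{15} = 156 - 23 \frac{133 i \sqrt{5}}{15} = 156 - \frac{3059 i \sqrt{5}}{15}$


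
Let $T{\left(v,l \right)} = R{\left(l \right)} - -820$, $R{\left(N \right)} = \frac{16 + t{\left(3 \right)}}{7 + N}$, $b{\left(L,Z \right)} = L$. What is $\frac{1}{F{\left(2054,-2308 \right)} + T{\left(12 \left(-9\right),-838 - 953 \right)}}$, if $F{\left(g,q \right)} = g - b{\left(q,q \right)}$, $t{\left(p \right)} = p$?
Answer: $\frac{1784}{9244669} \approx 0.00019298$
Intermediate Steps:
$R{\left(N \right)} = \frac{19}{7 + N}$ ($R{\left(N \right)} = \frac{16 + 3}{7 + N} = \frac{19}{7 + N}$)
$T{\left(v,l \right)} = 820 + \frac{19}{7 + l}$ ($T{\left(v,l \right)} = \frac{19}{7 + l} - -820 = \frac{19}{7 + l} + 820 = 820 + \frac{19}{7 + l}$)
$F{\left(g,q \right)} = g - q$
$\frac{1}{F{\left(2054,-2308 \right)} + T{\left(12 \left(-9\right),-838 - 953 \right)}} = \frac{1}{\left(2054 - -2308\right) + \frac{5759 + 820 \left(-838 - 953\right)}{7 - 1791}} = \frac{1}{\left(2054 + 2308\right) + \frac{5759 + 820 \left(-838 - 953\right)}{7 - 1791}} = \frac{1}{4362 + \frac{5759 + 820 \left(-1791\right)}{7 - 1791}} = \frac{1}{4362 + \frac{5759 - 1468620}{-1784}} = \frac{1}{4362 - - \frac{1462861}{1784}} = \frac{1}{4362 + \frac{1462861}{1784}} = \frac{1}{\frac{9244669}{1784}} = \frac{1784}{9244669}$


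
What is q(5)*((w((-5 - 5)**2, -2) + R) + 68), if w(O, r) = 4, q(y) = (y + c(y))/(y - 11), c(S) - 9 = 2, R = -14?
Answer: -464/3 ≈ -154.67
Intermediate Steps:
c(S) = 11 (c(S) = 9 + 2 = 11)
q(y) = (11 + y)/(-11 + y) (q(y) = (y + 11)/(y - 11) = (11 + y)/(-11 + y))
q(5)*((w((-5 - 5)**2, -2) + R) + 68) = ((11 + 5)/(-11 + 5))*((4 - 14) + 68) = (16/(-6))*(-10 + 68) = -1/6*16*58 = -8/3*58 = -464/3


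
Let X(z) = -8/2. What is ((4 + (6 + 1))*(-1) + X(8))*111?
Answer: -1665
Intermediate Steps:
X(z) = -4 (X(z) = -8*½ = -4)
((4 + (6 + 1))*(-1) + X(8))*111 = ((4 + (6 + 1))*(-1) - 4)*111 = ((4 + 7)*(-1) - 4)*111 = (11*(-1) - 4)*111 = (-11 - 4)*111 = -15*111 = -1665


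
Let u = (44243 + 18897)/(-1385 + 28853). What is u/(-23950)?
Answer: -451/4698990 ≈ -9.5978e-5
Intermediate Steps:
u = 2255/981 (u = 63140/27468 = 63140*(1/27468) = 2255/981 ≈ 2.2987)
u/(-23950) = (2255/981)/(-23950) = (2255/981)*(-1/23950) = -451/4698990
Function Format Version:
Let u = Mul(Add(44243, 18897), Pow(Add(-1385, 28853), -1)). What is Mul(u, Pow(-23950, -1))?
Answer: Rational(-451, 4698990) ≈ -9.5978e-5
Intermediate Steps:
u = Rational(2255, 981) (u = Mul(63140, Pow(27468, -1)) = Mul(63140, Rational(1, 27468)) = Rational(2255, 981) ≈ 2.2987)
Mul(u, Pow(-23950, -1)) = Mul(Rational(2255, 981), Pow(-23950, -1)) = Mul(Rational(2255, 981), Rational(-1, 23950)) = Rational(-451, 4698990)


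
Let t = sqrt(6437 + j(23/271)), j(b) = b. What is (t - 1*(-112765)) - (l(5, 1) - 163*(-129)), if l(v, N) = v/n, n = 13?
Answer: 1192589/13 + 5*sqrt(18909838)/271 ≈ 91818.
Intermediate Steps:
l(v, N) = v/13
t = 5*sqrt(18909838)/271 (t = sqrt(6437 + 23/271) = sqrt(1744450/271) = 5*sqrt(18909838)/271 ≈ 80.231)
(t - 1*(-112765)) - (l(5, 1) - 163*(-129)) = (5*sqrt(18909838)/271 - 1*(-112765)) - ((1/13)*5 - 163*(-129)) = (5*sqrt(18909838)/271 + 112765) - (5/13 + 21027) = (112765 + 5*sqrt(18909838)/271) - 1*273356/13 = (112765 + 5*sqrt(18909838)/271) - 273356/13 = 1192589/13 + 5*sqrt(18909838)/271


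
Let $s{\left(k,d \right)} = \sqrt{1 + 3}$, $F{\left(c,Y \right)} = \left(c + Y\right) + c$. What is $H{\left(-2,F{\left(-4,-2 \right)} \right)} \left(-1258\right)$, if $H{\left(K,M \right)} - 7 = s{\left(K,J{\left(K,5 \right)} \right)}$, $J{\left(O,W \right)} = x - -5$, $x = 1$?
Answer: $-11322$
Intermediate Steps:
$F{\left(c,Y \right)} = Y + 2 c$ ($F{\left(c,Y \right)} = \left(Y + c\right) + c = Y + 2 c$)
$J{\left(O,W \right)} = 6$ ($J{\left(O,W \right)} = 1 - -5 = 1 + 5 = 6$)
$s{\left(k,d \right)} = 2$ ($s{\left(k,d \right)} = \sqrt{4} = 2$)
$H{\left(K,M \right)} = 9$ ($H{\left(K,M \right)} = 7 + 2 = 9$)
$H{\left(-2,F{\left(-4,-2 \right)} \right)} \left(-1258\right) = 9 \left(-1258\right) = -11322$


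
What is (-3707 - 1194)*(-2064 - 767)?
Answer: 13874731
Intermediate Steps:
(-3707 - 1194)*(-2064 - 767) = -4901*(-2831) = 13874731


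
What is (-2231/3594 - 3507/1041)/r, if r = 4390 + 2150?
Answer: -4975543/8156151720 ≈ -0.00061004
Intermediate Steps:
r = 6540
(-2231/3594 - 3507/1041)/r = (-2231/3594 - 3507/1041)/6540 = (-2231*1/3594 - 3507*1/1041)*(1/6540) = (-2231/3594 - 1169/347)*(1/6540) = -4975543/1247118*1/6540 = -4975543/8156151720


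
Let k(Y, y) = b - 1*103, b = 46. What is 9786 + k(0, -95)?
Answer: 9729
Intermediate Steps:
k(Y, y) = -57 (k(Y, y) = 46 - 1*103 = 46 - 103 = -57)
9786 + k(0, -95) = 9786 - 57 = 9729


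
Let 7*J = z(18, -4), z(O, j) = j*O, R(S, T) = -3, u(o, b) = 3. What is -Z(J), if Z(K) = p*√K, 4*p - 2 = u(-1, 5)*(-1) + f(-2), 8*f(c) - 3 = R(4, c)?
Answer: 3*I*√14/14 ≈ 0.80178*I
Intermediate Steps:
f(c) = 0 (f(c) = 3/8 + (⅛)*(-3) = 3/8 - 3/8 = 0)
z(O, j) = O*j
p = -¼ (p = ½ + (3*(-1) + 0)/4 = ½ + (-3 + 0)/4 = ½ + (¼)*(-3) = ½ - ¾ = -¼ ≈ -0.25000)
J = -72/7 (J = (18*(-4))/7 = (⅐)*(-72) = -72/7 ≈ -10.286)
Z(K) = -√K/4
-Z(J) = -(-1)*√(-72/7)/4 = -(-1)*6*I*√14/7/4 = -(-3)*I*√14/14 = 3*I*√14/14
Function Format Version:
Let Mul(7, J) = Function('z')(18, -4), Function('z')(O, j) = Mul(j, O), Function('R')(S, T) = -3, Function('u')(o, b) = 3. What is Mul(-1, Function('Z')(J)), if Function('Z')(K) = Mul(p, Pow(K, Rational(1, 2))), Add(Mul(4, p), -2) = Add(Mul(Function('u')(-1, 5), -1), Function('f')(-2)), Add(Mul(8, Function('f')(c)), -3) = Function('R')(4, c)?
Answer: Mul(Rational(3, 14), I, Pow(14, Rational(1, 2))) ≈ Mul(0.80178, I)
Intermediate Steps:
Function('f')(c) = 0 (Function('f')(c) = Add(Rational(3, 8), Mul(Rational(1, 8), -3)) = Add(Rational(3, 8), Rational(-3, 8)) = 0)
Function('z')(O, j) = Mul(O, j)
p = Rational(-1, 4) (p = Add(Rational(1, 2), Mul(Rational(1, 4), Add(Mul(3, -1), 0))) = Add(Rational(1, 2), Mul(Rational(1, 4), Add(-3, 0))) = Add(Rational(1, 2), Mul(Rational(1, 4), -3)) = Add(Rational(1, 2), Rational(-3, 4)) = Rational(-1, 4) ≈ -0.25000)
J = Rational(-72, 7) (J = Mul(Rational(1, 7), Mul(18, -4)) = Mul(Rational(1, 7), -72) = Rational(-72, 7) ≈ -10.286)
Function('Z')(K) = Mul(Rational(-1, 4), Pow(K, Rational(1, 2)))
Mul(-1, Function('Z')(J)) = Mul(-1, Mul(Rational(-1, 4), Pow(Rational(-72, 7), Rational(1, 2)))) = Mul(-1, Mul(Rational(-1, 4), Mul(Rational(6, 7), I, Pow(14, Rational(1, 2))))) = Mul(-1, Mul(Rational(-3, 14), I, Pow(14, Rational(1, 2)))) = Mul(Rational(3, 14), I, Pow(14, Rational(1, 2)))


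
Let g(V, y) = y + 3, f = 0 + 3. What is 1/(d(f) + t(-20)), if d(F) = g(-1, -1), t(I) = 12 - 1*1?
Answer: 1/13 ≈ 0.076923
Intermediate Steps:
t(I) = 11 (t(I) = 12 - 1 = 11)
f = 3
g(V, y) = 3 + y
d(F) = 2 (d(F) = 3 - 1 = 2)
1/(d(f) + t(-20)) = 1/(2 + 11) = 1/13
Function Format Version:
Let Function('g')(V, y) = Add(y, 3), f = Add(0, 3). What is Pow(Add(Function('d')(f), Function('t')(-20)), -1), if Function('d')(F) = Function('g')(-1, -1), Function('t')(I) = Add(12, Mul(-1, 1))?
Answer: Rational(1, 13) ≈ 0.076923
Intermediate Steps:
Function('t')(I) = 11 (Function('t')(I) = Add(12, -1) = 11)
f = 3
Function('g')(V, y) = Add(3, y)
Function('d')(F) = 2 (Function('d')(F) = Add(3, -1) = 2)
Pow(Add(Function('d')(f), Function('t')(-20)), -1) = Pow(Add(2, 11), -1) = Pow(13, -1) = Rational(1, 13)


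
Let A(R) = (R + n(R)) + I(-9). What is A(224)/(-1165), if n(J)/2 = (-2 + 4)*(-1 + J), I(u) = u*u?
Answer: -1197/1165 ≈ -1.0275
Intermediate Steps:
I(u) = u**2
n(J) = -4 + 4*J (n(J) = 2*((-2 + 4)*(-1 + J)) = 2*(2*(-1 + J)) = 2*(-2 + 2*J) = -4 + 4*J)
A(R) = 77 + 5*R (A(R) = (R + (-4 + 4*R)) + (-9)**2 = (-4 + 5*R) + 81 = 77 + 5*R)
A(224)/(-1165) = (77 + 5*224)/(-1165) = (77 + 1120)*(-1/1165) = 1197*(-1/1165) = -1197/1165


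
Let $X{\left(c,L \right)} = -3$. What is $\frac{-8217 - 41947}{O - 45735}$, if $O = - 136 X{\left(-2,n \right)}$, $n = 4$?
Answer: $\frac{50164}{45327} \approx 1.1067$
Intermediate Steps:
$O = 408$ ($O = \left(-136\right) \left(-3\right) = 408$)
$\frac{-8217 - 41947}{O - 45735} = \frac{-8217 - 41947}{408 - 45735} = - \frac{50164}{-45327} = \left(-50164\right) \left(- \frac{1}{45327}\right) = \frac{50164}{45327}$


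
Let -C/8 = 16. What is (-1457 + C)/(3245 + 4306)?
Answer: -1585/7551 ≈ -0.20991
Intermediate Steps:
C = -128 (C = -8*16 = -128)
(-1457 + C)/(3245 + 4306) = (-1457 - 128)/(3245 + 4306) = -1585/7551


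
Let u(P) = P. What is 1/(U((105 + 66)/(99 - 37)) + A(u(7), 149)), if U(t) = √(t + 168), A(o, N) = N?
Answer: 9238/1365875 - √656394/1365875 ≈ 0.0061703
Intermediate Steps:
U(t) = √(168 + t)
1/(U((105 + 66)/(99 - 37)) + A(u(7), 149)) = 1/(√(168 + (105 + 66)/(99 - 37)) + 149) = 1/(√(168 + 171/62) + 149) = 1/(√(10587/62) + 149) = 1/(√656394/62 + 149) = 1/(149 + √656394/62)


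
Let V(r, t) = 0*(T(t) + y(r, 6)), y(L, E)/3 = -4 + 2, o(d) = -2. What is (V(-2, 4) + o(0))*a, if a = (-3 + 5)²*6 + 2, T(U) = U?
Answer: -52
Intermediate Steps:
y(L, E) = -6 (y(L, E) = 3*(-4 + 2) = 3*(-2) = -6)
a = 26 (a = 2²*6 + 2 = 4*6 + 2 = 24 + 2 = 26)
V(r, t) = 0 (V(r, t) = 0*(t - 6) = 0*(-6 + t) = 0)
(V(-2, 4) + o(0))*a = (0 - 2)*26 = -2*26 = -52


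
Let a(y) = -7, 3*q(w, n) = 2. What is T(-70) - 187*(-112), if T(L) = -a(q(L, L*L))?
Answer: 20951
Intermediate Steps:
q(w, n) = ⅔ (q(w, n) = (⅓)*2 = ⅔)
T(L) = 7 (T(L) = -1*(-7) = 7)
T(-70) - 187*(-112) = 7 - 187*(-112) = 7 + 20944 = 20951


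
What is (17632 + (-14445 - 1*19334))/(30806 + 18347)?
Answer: -16147/49153 ≈ -0.32851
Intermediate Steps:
(17632 + (-14445 - 1*19334))/(30806 + 18347) = (17632 + (-14445 - 19334))/49153 = (17632 - 33779)*(1/49153) = -16147*1/49153 = -16147/49153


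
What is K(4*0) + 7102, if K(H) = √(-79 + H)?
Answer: 7102 + I*√79 ≈ 7102.0 + 8.8882*I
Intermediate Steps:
K(4*0) + 7102 = √(-79 + 4*0) + 7102 = √(-79 + 0) + 7102 = √(-79) + 7102 = I*√79 + 7102 = 7102 + I*√79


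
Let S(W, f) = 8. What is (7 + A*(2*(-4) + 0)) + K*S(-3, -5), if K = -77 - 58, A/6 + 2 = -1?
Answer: -929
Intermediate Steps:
A = -18 (A = -12 + 6*(-1) = -12 - 6 = -18)
K = -135
(7 + A*(2*(-4) + 0)) + K*S(-3, -5) = (7 - 18*(2*(-4) + 0)) - 135*8 = (7 - 18*(-8 + 0)) - 1080 = (7 - 18*(-8)) - 1080 = (7 + 144) - 1080 = 151 - 1080 = -929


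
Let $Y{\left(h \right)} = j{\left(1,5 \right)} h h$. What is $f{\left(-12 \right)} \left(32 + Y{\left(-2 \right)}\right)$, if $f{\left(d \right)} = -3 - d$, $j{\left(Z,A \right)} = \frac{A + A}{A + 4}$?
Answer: $328$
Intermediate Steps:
$j{\left(Z,A \right)} = \frac{2 A}{4 + A}$
$Y{\left(h \right)} = \frac{10 h^{2}}{9}$ ($Y{\left(h \right)} = 2 \cdot 5 \frac{1}{4 + 5} h h = 2 \cdot 5 \cdot \frac{1}{9} h h = \frac{10 h}{9} h = \frac{10 h^{2}}{9}$)
$f{\left(-12 \right)} \left(32 + Y{\left(-2 \right)}\right) = \left(-3 - -12\right) \left(32 + \frac{10 \left(-2\right)^{2}}{9}\right) = \left(-3 + 12\right) \left(32 + \frac{10}{9} \cdot 4\right) = 9 \left(32 + \frac{40}{9}\right) = 9 \cdot \frac{328}{9} = 328$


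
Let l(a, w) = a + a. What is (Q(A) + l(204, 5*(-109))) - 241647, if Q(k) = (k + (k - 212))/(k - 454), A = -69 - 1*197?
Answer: -7237139/30 ≈ -2.4124e+5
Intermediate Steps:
A = -266 (A = -69 - 197 = -266)
Q(k) = (-212 + 2*k)/(-454 + k) (Q(k) = (k + (-212 + k))/(-454 + k) = (-212 + 2*k)/(-454 + k))
l(a, w) = 2*a
(Q(A) + l(204, 5*(-109))) - 241647 = (2*(-106 - 266)/(-454 - 266) + 2*204) - 241647 = (2*(-372)/(-720) + 408) - 241647 = (2*(-1/720)*(-372) + 408) - 241647 = (31/30 + 408) - 241647 = 12271/30 - 241647 = -7237139/30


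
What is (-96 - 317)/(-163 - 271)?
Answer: 59/62 ≈ 0.95161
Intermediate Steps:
(-96 - 317)/(-163 - 271) = -413/(-434) = -413*(-1/434) = 59/62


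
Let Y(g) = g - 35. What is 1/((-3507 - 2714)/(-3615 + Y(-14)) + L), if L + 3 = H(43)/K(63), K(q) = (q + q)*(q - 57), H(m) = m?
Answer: -692496/862331 ≈ -0.80305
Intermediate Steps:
Y(g) = -35 + g
K(q) = 2*q*(-57 + q) (K(q) = (2*q)*(-57 + q) = 2*q*(-57 + q))
L = -2225/756 (L = -3 + 43/((2*63*(-57 + 63))) = -3 + 43/((2*63*6)) = -3 + 43/756 = -2225/756 ≈ -2.9431)
1/((-3507 - 2714)/(-3615 + Y(-14)) + L) = 1/((-3507 - 2714)/(-3615 + (-35 - 14)) - 2225/756) = 1/(-6221/(-3615 - 49) - 2225/756) = 1/(-6221/(-3664) - 2225/756) = 1/(-6221*(-1/3664) - 2225/756) = 1/(6221/3664 - 2225/756) = 1/(-862331/692496) = -692496/862331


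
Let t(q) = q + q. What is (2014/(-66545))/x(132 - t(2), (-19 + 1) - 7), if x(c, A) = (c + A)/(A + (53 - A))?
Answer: -106742/6854135 ≈ -0.015573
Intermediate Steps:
t(q) = 2*q
x(c, A) = A/53 + c/53 (x(c, A) = (A + c)/53 = (A + c)*(1/53) = A/53 + c/53)
(2014/(-66545))/x(132 - t(2), (-19 + 1) - 7) = (2014/(-66545))/(((-19 + 1) - 7)/53 + (132 - 2*2)/53) = (2014*(-1/66545))/((-18 - 7)/53 + (132 - 1*4)/53) = -2014/(66545*((1/53)*(-25) + (132 - 4)/53)) = -2014/(66545*(-25/53 + (1/53)*128)) = -2014/(66545*(-25/53 + 128/53)) = -2014/(66545*103/53) = -2014/66545*53/103 = -106742/6854135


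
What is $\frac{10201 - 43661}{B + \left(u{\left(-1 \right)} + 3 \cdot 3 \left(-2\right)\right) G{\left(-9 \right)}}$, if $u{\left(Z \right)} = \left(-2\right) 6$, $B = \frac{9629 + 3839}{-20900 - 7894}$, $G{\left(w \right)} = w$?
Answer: $- \frac{120430905}{970114} \approx -124.14$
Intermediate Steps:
$B = - \frac{6734}{14397}$ ($B = \frac{13468}{-28794} = 13468 \left(- \frac{1}{28794}\right) = - \frac{6734}{14397} \approx -0.46774$)
$u{\left(Z \right)} = -12$
$\frac{10201 - 43661}{B + \left(u{\left(-1 \right)} + 3 \cdot 3 \left(-2\right)\right) G{\left(-9 \right)}} = \frac{10201 - 43661}{- \frac{6734}{14397} + \left(-12 + 3 \cdot 3 \left(-2\right)\right) \left(-9\right)} = - \frac{33460}{- \frac{6734}{14397} + \left(-12 + 3 \left(-6\right)\right) \left(-9\right)} = - \frac{33460}{- \frac{6734}{14397} + \left(-12 - 18\right) \left(-9\right)} = - \frac{33460}{- \frac{6734}{14397} - -270} = - \frac{33460}{- \frac{6734}{14397} + 270} = - \frac{33460}{\frac{3880456}{14397}} = \left(-33460\right) \frac{14397}{3880456} = - \frac{120430905}{970114}$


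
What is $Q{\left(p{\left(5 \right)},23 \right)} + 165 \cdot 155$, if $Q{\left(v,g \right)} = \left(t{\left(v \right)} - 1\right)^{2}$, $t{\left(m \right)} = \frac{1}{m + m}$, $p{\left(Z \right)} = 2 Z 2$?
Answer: $\frac{40921521}{1600} \approx 25576.0$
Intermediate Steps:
$p{\left(Z \right)} = 4 Z$
$t{\left(m \right)} = \frac{1}{2 m}$
$Q{\left(v,g \right)} = \left(-1 + \frac{1}{2 v}\right)^{2}$ ($Q{\left(v,g \right)} = \left(\frac{1}{2 v} - 1\right)^{2} = \left(-1 + \frac{1}{2 v}\right)^{2}$)
$Q{\left(p{\left(5 \right)},23 \right)} + 165 \cdot 155 = \frac{\left(-1 + 2 \cdot 4 \cdot 5\right)^{2}}{4 \cdot 400} + 165 \cdot 155 = \frac{\left(-1 + 2 \cdot 20\right)^{2}}{4 \cdot 400} + 25575 = \frac{1}{4} \cdot \frac{1}{400} \left(-1 + 40\right)^{2} + 25575 = \frac{1}{4} \cdot \frac{1}{400} \cdot 39^{2} + 25575 = \frac{1}{4} \cdot \frac{1}{400} \cdot 1521 + 25575 = \frac{1521}{1600} + 25575 = \frac{40921521}{1600}$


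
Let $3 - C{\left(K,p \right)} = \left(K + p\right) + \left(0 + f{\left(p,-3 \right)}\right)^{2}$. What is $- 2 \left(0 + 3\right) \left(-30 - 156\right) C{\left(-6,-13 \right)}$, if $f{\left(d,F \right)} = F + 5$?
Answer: $20088$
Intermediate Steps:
$f{\left(d,F \right)} = 5 + F$
$C{\left(K,p \right)} = -1 - K - p$ ($C{\left(K,p \right)} = 3 - \left(\left(K + p\right) + \left(0 + \left(5 - 3\right)\right)^{2}\right) = 3 - \left(\left(K + p\right) + \left(0 + 2\right)^{2}\right) = 3 - \left(\left(K + p\right) + 2^{2}\right) = 3 - \left(\left(K + p\right) + 4\right) = 3 - \left(4 + K + p\right) = -1 - K - p$)
$- 2 \left(0 + 3\right) \left(-30 - 156\right) C{\left(-6,-13 \right)} = - 2 \left(0 + 3\right) \left(-30 - 156\right) \left(-1 - -6 - -13\right) = \left(-2\right) 3 \left(- 186 \left(-1 + 6 + 13\right)\right) = - 6 \left(\left(-186\right) 18\right) = \left(-6\right) \left(-3348\right) = 20088$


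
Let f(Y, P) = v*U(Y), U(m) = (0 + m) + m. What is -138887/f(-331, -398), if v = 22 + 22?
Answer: 138887/29128 ≈ 4.7682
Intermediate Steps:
v = 44
U(m) = 2*m (U(m) = m + m = 2*m)
f(Y, P) = 88*Y (f(Y, P) = 44*(2*Y) = 88*Y)
-138887/f(-331, -398) = -138887/(88*(-331)) = -138887/(-29128) = -138887*(-1/29128) = 138887/29128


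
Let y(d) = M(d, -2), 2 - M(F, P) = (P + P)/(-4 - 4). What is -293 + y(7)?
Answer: -583/2 ≈ -291.50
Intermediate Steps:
M(F, P) = 2 + P/4 (M(F, P) = 2 - (P + P)/(-4 - 4) = 2 - 2*P/(-8) = 2 - 2*P*(-1)/8 = 2 - (-1)*P/4 = 2 + P/4)
y(d) = 3/2 (y(d) = 2 + (1/4)*(-2) = 2 - 1/2 = 3/2)
-293 + y(7) = -293 + 3/2 = -583/2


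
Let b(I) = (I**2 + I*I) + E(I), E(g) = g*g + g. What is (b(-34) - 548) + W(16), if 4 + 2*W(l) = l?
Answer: 2892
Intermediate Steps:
W(l) = -2 + l/2
E(g) = g + g**2 (E(g) = g**2 + g = g + g**2)
b(I) = 2*I**2 + I*(1 + I) (b(I) = (I**2 + I*I) + I*(1 + I) = (I**2 + I**2) + I*(1 + I) = 2*I**2 + I*(1 + I))
(b(-34) - 548) + W(16) = (-34*(1 + 3*(-34)) - 548) + (-2 + (1/2)*16) = (-34*(1 - 102) - 548) + (-2 + 8) = (-34*(-101) - 548) + 6 = (3434 - 548) + 6 = 2886 + 6 = 2892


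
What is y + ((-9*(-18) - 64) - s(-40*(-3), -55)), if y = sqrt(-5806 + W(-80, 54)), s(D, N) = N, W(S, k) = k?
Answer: 153 + 2*I*sqrt(1438) ≈ 153.0 + 75.842*I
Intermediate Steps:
y = 2*I*sqrt(1438) (y = sqrt(-5806 + 54) = sqrt(-5752) = 2*I*sqrt(1438) ≈ 75.842*I)
y + ((-9*(-18) - 64) - s(-40*(-3), -55)) = 2*I*sqrt(1438) + ((-9*(-18) - 64) - 1*(-55)) = 2*I*sqrt(1438) + ((162 - 64) + 55) = 2*I*sqrt(1438) + (98 + 55) = 2*I*sqrt(1438) + 153 = 153 + 2*I*sqrt(1438)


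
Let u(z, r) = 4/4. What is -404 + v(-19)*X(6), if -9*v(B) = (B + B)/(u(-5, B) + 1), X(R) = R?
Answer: -1174/3 ≈ -391.33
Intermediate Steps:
u(z, r) = 1 (u(z, r) = 4*(1/4) = 1)
v(B) = -B/9 (v(B) = -(B + B)/(9*(1 + 1)) = -2*B/(9*2) = -B/9)
-404 + v(-19)*X(6) = -404 - 1/9*(-19)*6 = -404 + (19/9)*6 = -404 + 38/3 = -1174/3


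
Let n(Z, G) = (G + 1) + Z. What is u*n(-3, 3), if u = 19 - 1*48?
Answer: -29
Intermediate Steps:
n(Z, G) = 1 + G + Z (n(Z, G) = (1 + G) + Z = 1 + G + Z)
u = -29 (u = 19 - 48 = -29)
u*n(-3, 3) = -29*(1 + 3 - 3) = -29*1 = -29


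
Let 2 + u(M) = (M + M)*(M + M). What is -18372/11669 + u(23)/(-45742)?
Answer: -432520145/266881699 ≈ -1.6206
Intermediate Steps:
u(M) = -2 + 4*M² (u(M) = -2 + (M + M)*(M + M) = -2 + (2*M)*(2*M) = -2 + 4*M²)
-18372/11669 + u(23)/(-45742) = -18372/11669 + (-2 + 4*23²)/(-45742) = -18372*1/11669 + (-2 + 4*529)*(-1/45742) = -18372/11669 + (-2 + 2116)*(-1/45742) = -18372/11669 + 2114*(-1/45742) = -18372/11669 - 1057/22871 = -432520145/266881699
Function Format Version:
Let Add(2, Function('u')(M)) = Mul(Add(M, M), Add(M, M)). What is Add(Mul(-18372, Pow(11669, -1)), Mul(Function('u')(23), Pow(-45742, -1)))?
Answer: Rational(-432520145, 266881699) ≈ -1.6206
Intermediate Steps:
Function('u')(M) = Add(-2, Mul(4, Pow(M, 2))) (Function('u')(M) = Add(-2, Mul(Add(M, M), Add(M, M))) = Add(-2, Mul(Mul(2, M), Mul(2, M))) = Add(-2, Mul(4, Pow(M, 2))))
Add(Mul(-18372, Pow(11669, -1)), Mul(Function('u')(23), Pow(-45742, -1))) = Add(Mul(-18372, Pow(11669, -1)), Mul(Add(-2, Mul(4, Pow(23, 2))), Pow(-45742, -1))) = Add(Mul(-18372, Rational(1, 11669)), Mul(Add(-2, Mul(4, 529)), Rational(-1, 45742))) = Add(Rational(-18372, 11669), Mul(Add(-2, 2116), Rational(-1, 45742))) = Add(Rational(-18372, 11669), Mul(2114, Rational(-1, 45742))) = Add(Rational(-18372, 11669), Rational(-1057, 22871)) = Rational(-432520145, 266881699)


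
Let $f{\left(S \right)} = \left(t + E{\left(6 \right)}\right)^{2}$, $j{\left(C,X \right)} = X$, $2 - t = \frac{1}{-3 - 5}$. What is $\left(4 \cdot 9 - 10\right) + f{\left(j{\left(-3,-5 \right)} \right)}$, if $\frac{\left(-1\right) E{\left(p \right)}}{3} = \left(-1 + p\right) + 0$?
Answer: $\frac{12273}{64} \approx 191.77$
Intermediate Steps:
$t = \frac{17}{8}$ ($t = 2 - \frac{1}{-3 - 5} = 2 - \frac{1}{-8} = 2 - - \frac{1}{8} = 2 + \frac{1}{8} = \frac{17}{8} \approx 2.125$)
$E{\left(p \right)} = 3 - 3 p$ ($E{\left(p \right)} = - 3 \left(\left(-1 + p\right) + 0\right) = - 3 \left(-1 + p\right) = 3 - 3 p$)
$f{\left(S \right)} = \frac{10609}{64}$ ($f{\left(S \right)} = \left(\frac{17}{8} + \left(3 - 18\right)\right)^{2} = \left(\frac{17}{8} - 15\right)^{2} = \left(- \frac{103}{8}\right)^{2} = \frac{10609}{64}$)
$\left(4 \cdot 9 - 10\right) + f{\left(j{\left(-3,-5 \right)} \right)} = \left(4 \cdot 9 - 10\right) + \frac{10609}{64} = \left(36 - 10\right) + \frac{10609}{64} = 26 + \frac{10609}{64} = \frac{12273}{64}$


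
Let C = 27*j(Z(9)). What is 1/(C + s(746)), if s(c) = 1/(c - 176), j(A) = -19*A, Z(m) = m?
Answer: -570/2631689 ≈ -0.00021659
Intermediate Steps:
s(c) = 1/(-176 + c)
C = -4617 (C = 27*(-19*9) = 27*(-171) = -4617)
1/(C + s(746)) = 1/(-4617 + 1/(-176 + 746)) = 1/(-4617 + 1/570) = 1/(-2631689/570) = -570/2631689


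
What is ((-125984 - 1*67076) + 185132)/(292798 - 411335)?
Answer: 7928/118537 ≈ 0.066882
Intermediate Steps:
((-125984 - 1*67076) + 185132)/(292798 - 411335) = ((-125984 - 67076) + 185132)/(-118537) = (-193060 + 185132)*(-1/118537) = -7928*(-1/118537) = 7928/118537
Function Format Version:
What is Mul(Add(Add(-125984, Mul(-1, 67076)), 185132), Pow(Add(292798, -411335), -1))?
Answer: Rational(7928, 118537) ≈ 0.066882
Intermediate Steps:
Mul(Add(Add(-125984, Mul(-1, 67076)), 185132), Pow(Add(292798, -411335), -1)) = Mul(Add(Add(-125984, -67076), 185132), Pow(-118537, -1)) = Mul(Add(-193060, 185132), Rational(-1, 118537)) = Mul(-7928, Rational(-1, 118537)) = Rational(7928, 118537)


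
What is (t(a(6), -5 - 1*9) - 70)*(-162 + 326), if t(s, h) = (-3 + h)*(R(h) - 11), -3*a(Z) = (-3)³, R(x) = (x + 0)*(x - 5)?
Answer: -722420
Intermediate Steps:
R(x) = x*(-5 + x)
a(Z) = 9 (a(Z) = -⅓*(-3)³ = -⅓*(-27) = 9)
t(s, h) = (-11 + h*(-5 + h))*(-3 + h) (t(s, h) = (-3 + h)*(h*(-5 + h) - 11) = (-3 + h)*(-11 + h*(-5 + h)) = (-11 + h*(-5 + h))*(-3 + h))
(t(a(6), -5 - 1*9) - 70)*(-162 + 326) = ((33 + (-5 - 1*9)³ - 8*(-5 - 1*9)² + 4*(-5 - 1*9)) - 70)*(-162 + 326) = ((33 + (-5 - 9)³ - 8*(-5 - 9)² + 4*(-5 - 9)) - 70)*164 = ((33 + (-14)³ - 8*(-14)² + 4*(-14)) - 70)*164 = ((33 - 2744 - 8*196 - 56) - 70)*164 = ((33 - 2744 - 1568 - 56) - 70)*164 = (-4335 - 70)*164 = -4405*164 = -722420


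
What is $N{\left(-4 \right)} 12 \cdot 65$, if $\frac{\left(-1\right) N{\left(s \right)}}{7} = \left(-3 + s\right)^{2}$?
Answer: $-267540$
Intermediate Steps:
$N{\left(s \right)} = - 7 \left(-3 + s\right)^{2}$
$N{\left(-4 \right)} 12 \cdot 65 = - 7 \left(-3 - 4\right)^{2} \cdot 12 \cdot 65 = - 7 \left(-7\right)^{2} \cdot 12 \cdot 65 = \left(-7\right) 49 \cdot 12 \cdot 65 = \left(-343\right) 12 \cdot 65 = \left(-4116\right) 65 = -267540$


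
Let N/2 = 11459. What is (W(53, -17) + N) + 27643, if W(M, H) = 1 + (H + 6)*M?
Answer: 49979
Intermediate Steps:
N = 22918 (N = 2*11459 = 22918)
W(M, H) = 1 + M*(6 + H) (W(M, H) = 1 + (6 + H)*M = 1 + M*(6 + H))
(W(53, -17) + N) + 27643 = ((1 + 6*53 - 17*53) + 22918) + 27643 = ((1 + 318 - 901) + 22918) + 27643 = (-582 + 22918) + 27643 = 22336 + 27643 = 49979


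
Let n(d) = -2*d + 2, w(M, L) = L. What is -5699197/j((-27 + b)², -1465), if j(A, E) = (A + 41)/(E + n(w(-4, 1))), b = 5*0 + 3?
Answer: 8349323605/617 ≈ 1.3532e+7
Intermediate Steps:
n(d) = 2 - 2*d
b = 3 (b = 0 + 3 = 3)
j(A, E) = (41 + A)/E (j(A, E) = (A + 41)/(E + (2 - 2*1)) = (41 + A)/(E + (2 - 2)) = (41 + A)/(E + 0) = (41 + A)/E)
-5699197/j((-27 + b)², -1465) = -5699197*(-1465/(41 + (-27 + 3)²)) = -5699197*(-1465/(41 + (-24)²)) = -5699197*(-1465/(41 + 576)) = -5699197/((-1/1465*617)) = -5699197/(-617/1465) = -5699197*(-1465/617) = 8349323605/617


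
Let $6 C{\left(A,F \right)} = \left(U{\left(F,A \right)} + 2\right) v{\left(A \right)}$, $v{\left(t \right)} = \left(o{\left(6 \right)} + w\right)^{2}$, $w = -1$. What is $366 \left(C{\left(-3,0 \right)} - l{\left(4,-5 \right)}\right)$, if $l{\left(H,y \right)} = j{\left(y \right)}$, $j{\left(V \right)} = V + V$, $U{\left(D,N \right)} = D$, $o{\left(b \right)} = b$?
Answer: $6710$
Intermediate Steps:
$j{\left(V \right)} = 2 V$
$l{\left(H,y \right)} = 2 y$
$v{\left(t \right)} = 25$ ($v{\left(t \right)} = \left(6 - 1\right)^{2} = 5^{2} = 25$)
$C{\left(A,F \right)} = \frac{25}{3} + \frac{25 F}{6}$ ($C{\left(A,F \right)} = \frac{\left(F + 2\right) 25}{6} = \frac{\left(2 + F\right) 25}{6} = \frac{50 + 25 F}{6} = \frac{25}{3} + \frac{25 F}{6}$)
$366 \left(C{\left(-3,0 \right)} - l{\left(4,-5 \right)}\right) = 366 \left(\left(\frac{25}{3} + \frac{25}{6} \cdot 0\right) - 2 \left(-5\right)\right) = 366 \left(\left(\frac{25}{3} + 0\right) - -10\right) = 366 \left(\frac{25}{3} + 10\right) = 366 \cdot \frac{55}{3} = 6710$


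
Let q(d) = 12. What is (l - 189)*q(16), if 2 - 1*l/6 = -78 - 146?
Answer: 14004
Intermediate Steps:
l = 1356 (l = 12 - 6*(-78 - 146) = 12 - 6*(-224) = 12 + 1344 = 1356)
(l - 189)*q(16) = (1356 - 189)*12 = 1167*12 = 14004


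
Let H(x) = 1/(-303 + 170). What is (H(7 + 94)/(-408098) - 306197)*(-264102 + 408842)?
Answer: -1202750680580671890/27138517 ≈ -4.4319e+10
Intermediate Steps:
H(x) = -1/133 (H(x) = 1/(-133) = -1/133)
(H(7 + 94)/(-408098) - 306197)*(-264102 + 408842) = (-1/133/(-408098) - 306197)*(-264102 + 408842) = (-1/133*(-1/408098) - 306197)*144740 = (1/54277034 - 306197)*144740 = -16619464979697/54277034*144740 = -1202750680580671890/27138517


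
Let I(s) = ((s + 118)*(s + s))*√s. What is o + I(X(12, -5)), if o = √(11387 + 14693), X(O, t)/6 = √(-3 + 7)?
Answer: 4*√1630 + 6240*√3 ≈ 10969.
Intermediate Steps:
X(O, t) = 12 (X(O, t) = 6*√(-3 + 7) = 6*√4 = 6*2 = 12)
o = 4*√1630 (o = √26080 = 4*√1630 ≈ 161.49)
I(s) = 2*s^(3/2)*(118 + s) (I(s) = ((118 + s)*(2*s))*√s = (2*s*(118 + s))*√s = 2*s^(3/2)*(118 + s))
o + I(X(12, -5)) = 4*√1630 + 2*12^(3/2)*(118 + 12) = 4*√1630 + 2*(24*√3)*130 = 4*√1630 + 6240*√3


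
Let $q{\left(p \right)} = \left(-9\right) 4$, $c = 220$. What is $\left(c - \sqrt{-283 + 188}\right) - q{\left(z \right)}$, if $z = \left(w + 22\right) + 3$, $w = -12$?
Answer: $256 - i \sqrt{95} \approx 256.0 - 9.7468 i$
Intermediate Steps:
$z = 13$ ($z = \left(-12 + 22\right) + 3 = 10 + 3 = 13$)
$q{\left(p \right)} = -36$
$\left(c - \sqrt{-283 + 188}\right) - q{\left(z \right)} = \left(220 - \sqrt{-283 + 188}\right) - -36 = \left(220 - \sqrt{-95}\right) + 36 = \left(220 - i \sqrt{95}\right) + 36 = 256 - i \sqrt{95}$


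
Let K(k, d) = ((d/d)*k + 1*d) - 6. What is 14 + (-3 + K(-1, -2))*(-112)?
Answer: 1358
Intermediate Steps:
K(k, d) = -6 + d + k (K(k, d) = (1*k + d) - 6 = (k + d) - 6 = (d + k) - 6 = -6 + d + k)
14 + (-3 + K(-1, -2))*(-112) = 14 + (-3 + (-6 - 2 - 1))*(-112) = 14 + (-3 - 9)*(-112) = 14 - 12*(-112) = 14 + 1344 = 1358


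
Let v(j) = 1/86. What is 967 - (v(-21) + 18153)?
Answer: -1477997/86 ≈ -17186.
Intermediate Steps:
v(j) = 1/86
967 - (v(-21) + 18153) = 967 - (1/86 + 18153) = 967 - 1*1561159/86 = 967 - 1561159/86 = -1477997/86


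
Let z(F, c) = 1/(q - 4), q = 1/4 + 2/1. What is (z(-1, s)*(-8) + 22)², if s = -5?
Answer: 34596/49 ≈ 706.04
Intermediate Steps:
q = 9/4 (q = 1*(¼) + 2*1 = ¼ + 2 = 9/4 ≈ 2.2500)
z(F, c) = -4/7 (z(F, c) = 1/(9/4 - 4) = 1/(-7/4) = -4/7)
(z(-1, s)*(-8) + 22)² = (-4/7*(-8) + 22)² = (32/7 + 22)² = (186/7)² = 34596/49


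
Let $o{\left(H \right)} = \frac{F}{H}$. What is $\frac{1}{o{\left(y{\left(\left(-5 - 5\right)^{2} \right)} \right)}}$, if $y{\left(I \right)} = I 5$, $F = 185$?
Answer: $\frac{100}{37} \approx 2.7027$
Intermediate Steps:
$y{\left(I \right)} = 5 I$
$o{\left(H \right)} = \frac{185}{H}$
$\frac{1}{o{\left(y{\left(\left(-5 - 5\right)^{2} \right)} \right)}} = \frac{1}{185 \frac{1}{5 \left(-5 - 5\right)^{2}}} = \frac{1}{185 \frac{1}{5 \left(-10\right)^{2}}} = \frac{1}{185 \frac{1}{5 \cdot 100}} = \frac{1}{185 \cdot \frac{1}{500}} = \frac{1}{\frac{37}{100}} = \frac{100}{37}$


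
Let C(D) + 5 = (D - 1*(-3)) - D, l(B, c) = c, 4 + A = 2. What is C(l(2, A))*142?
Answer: -284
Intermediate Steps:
A = -2 (A = -4 + 2 = -2)
C(D) = -2 (C(D) = -5 + ((D - 1*(-3)) - D) = -5 + ((D + 3) - D) = -5 + ((3 + D) - D) = -5 + 3 = -2)
C(l(2, A))*142 = -2*142 = -284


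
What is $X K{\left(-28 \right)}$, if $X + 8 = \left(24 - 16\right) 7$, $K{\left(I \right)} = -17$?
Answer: $-816$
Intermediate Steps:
$X = 48$ ($X = -8 + \left(24 - 16\right) 7 = -8 + 8 \cdot 7 = -8 + 56 = 48$)
$X K{\left(-28 \right)} = 48 \left(-17\right) = -816$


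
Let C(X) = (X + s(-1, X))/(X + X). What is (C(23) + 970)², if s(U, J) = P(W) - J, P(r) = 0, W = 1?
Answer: 940900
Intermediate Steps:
s(U, J) = -J (s(U, J) = 0 - J = -J)
C(X) = 0 (C(X) = (X - X)/(X + X) = 0/((2*X)) = 0*(1/(2*X)) = 0)
(C(23) + 970)² = (0 + 970)² = 970² = 940900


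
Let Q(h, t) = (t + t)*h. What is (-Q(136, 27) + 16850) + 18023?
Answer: 27529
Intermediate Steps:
Q(h, t) = 2*h*t (Q(h, t) = (2*t)*h = 2*h*t)
(-Q(136, 27) + 16850) + 18023 = (-2*136*27 + 16850) + 18023 = (-1*7344 + 16850) + 18023 = (-7344 + 16850) + 18023 = 9506 + 18023 = 27529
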